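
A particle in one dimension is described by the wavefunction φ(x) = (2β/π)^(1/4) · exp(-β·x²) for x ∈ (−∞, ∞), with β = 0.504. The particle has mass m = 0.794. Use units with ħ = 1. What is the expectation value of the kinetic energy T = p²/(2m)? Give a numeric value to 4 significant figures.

T = −(ħ²/2m) d²/dx², so ⟨T⟩ = −(ħ²/2m) ∫ φ*·φ'' dx; with m = 0.794.
Gaussian moments: ∫x^(2j)·e^(−2βx²) dx = (2j−1)!!/(4β)^j · √(π/(2β)), odd powers integrate to 0; here √(π/(2β)) = 1.7654. Derivatives: d/dx e^(−βx²) = −2βx·e^(−βx²), d²/dx² e^(−βx²) = (4β²x² − 2β)·e^(−βx²).
⟨T⟩ = 0.31738.

0.3174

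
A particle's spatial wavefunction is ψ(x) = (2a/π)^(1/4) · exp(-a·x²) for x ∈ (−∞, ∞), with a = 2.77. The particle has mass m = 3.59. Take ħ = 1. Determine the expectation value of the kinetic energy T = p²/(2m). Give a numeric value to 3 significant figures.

0.386

T = −(ħ²/2m) d²/dx², so ⟨T⟩ = −(ħ²/2m) ∫ ψ*·ψ'' dx; with m = 3.59.
Gaussian moments: ∫x^(2j)·e^(−2ax²) dx = (2j−1)!!/(4a)^j · √(π/(2a)), odd powers integrate to 0; here √(π/(2a)) = 0.75304. Derivatives: d/dx e^(−ax²) = −2ax·e^(−ax²), d²/dx² e^(−ax²) = (4a²x² − 2a)·e^(−ax²).
⟨T⟩ = 0.38579.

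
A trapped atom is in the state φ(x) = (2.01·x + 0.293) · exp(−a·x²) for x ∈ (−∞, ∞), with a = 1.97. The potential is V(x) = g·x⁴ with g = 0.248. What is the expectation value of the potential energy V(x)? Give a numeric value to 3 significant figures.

⟨V⟩ = ∫ V(x)·|φ|² dx / ∫|φ|² dx.
Expand each integrand as polynomial × e^(−2ax²) and use ∫x^(2j)·e^(−2ax²) dx = (2j−1)!!/(4a)^j · √(π/(2a)), odd powers → 0; here √(π/(2a)) = 0.89295.
State is unnormalized: ∫|φ|² dx = 0.53448, and ∫φ*·V(x)·φ dx = 0.028346, so ⟨V⟩ = 0.028346 / 0.53448.
⟨V⟩ = 0.053035.

0.0530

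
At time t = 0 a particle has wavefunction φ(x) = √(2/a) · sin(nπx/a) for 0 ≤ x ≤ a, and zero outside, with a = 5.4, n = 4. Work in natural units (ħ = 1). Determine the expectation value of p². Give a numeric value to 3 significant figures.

5.42

p² φ = −ħ² d²φ/dx²; ⟨p²⟩ = −ħ² ∫ φ*·φ'' dx.
d/dx sin(nπx/a) = (nπ/a)·cos(nπx/a) and d²/dx² sin(nπx/a) = −(nπ/a)²·sin(nπx/a); on 0 ≤ x ≤ a, ∫sin²(nπx/a) dx = a/2 and ∫sin(nπx/a)·cos(nπx/a) dx = 0.
⟨p²⟩ = 5.4154.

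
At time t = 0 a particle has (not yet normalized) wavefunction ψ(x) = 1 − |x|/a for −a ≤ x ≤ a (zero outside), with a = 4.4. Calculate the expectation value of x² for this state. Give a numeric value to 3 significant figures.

⟨x²⟩ = ∫ x²·|ψ|² dx / ∫|ψ|² dx (integrals over the domain).
ψ is even, so ∫ over [−a, a] = 2∫₀ᵃ with ψ = 1 − x/a there: ∫₀ᵃ (1 − x/a)² dx = a/3, ∫₀ᵃ x²(1 − x/a)² dx = a³/30, ∫₀ᵃ x⁴(1 − x/a)² dx = a⁵/105.
State is unnormalized: ∫|ψ|² dx = 2.9333, and ∫ψ*·x²·ψ dx = 5.6789, so ⟨x²⟩ = 5.6789 / 2.9333.
⟨x²⟩ = 1.9360.

1.94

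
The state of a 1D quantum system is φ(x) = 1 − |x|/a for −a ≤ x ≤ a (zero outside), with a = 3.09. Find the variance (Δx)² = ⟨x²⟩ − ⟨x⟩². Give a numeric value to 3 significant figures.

Compute ⟨x⟩ and ⟨x²⟩ separately, then (Δx)² = ⟨x²⟩ − ⟨x⟩².
φ is even, so ∫ over [−a, a] = 2∫₀ᵃ with φ = 1 − x/a there: ∫₀ᵃ (1 − x/a)² dx = a/3, ∫₀ᵃ x²(1 − x/a)² dx = a³/30, ∫₀ᵃ x⁴(1 − x/a)² dx = a⁵/105.
Normalization: ∫|φ|² dx = 2.0600.
⟨x⟩ = 0.0000 and ⟨x²⟩ = 0.95481.
(Δx)² = 0.95481 − (0.0000)² = 0.95481.

0.955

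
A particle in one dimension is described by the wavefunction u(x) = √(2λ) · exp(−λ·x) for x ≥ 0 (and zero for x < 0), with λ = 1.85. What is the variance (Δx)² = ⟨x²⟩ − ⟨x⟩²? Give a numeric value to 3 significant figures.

0.0730

Compute ⟨x⟩ and ⟨x²⟩ separately, then (Δx)² = ⟨x²⟩ − ⟨x⟩².
Every integrand reduces to terms xʲ·e^(−2λx) on [0, ∞); use ∫₀^∞ xʲ·e^(−2λx) dx = j!/(2λ)^(j+1).
⟨x⟩ = 0.27027 and ⟨x²⟩ = 0.14609.
(Δx)² = 0.14609 − (0.27027)² = 0.073046.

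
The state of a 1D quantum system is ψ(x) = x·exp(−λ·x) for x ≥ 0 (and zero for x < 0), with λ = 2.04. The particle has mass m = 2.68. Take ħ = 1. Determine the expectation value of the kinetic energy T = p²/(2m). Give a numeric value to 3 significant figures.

T = −(ħ²/2m) d²/dx², so ⟨T⟩ = −(ħ²/2m) ∫ ψ*·ψ'' dx / ∫|ψ|² dx; with m = 2.68.
Differentiate x·exp(−λ·x) with the product rule; every integrand then reduces to terms xʲ·e^(−2λx) on [0, ∞), with ∫₀^∞ xʲ·e^(−2λx) dx = j!/(2λ)^(j+1).
State is unnormalized: ∫|ψ|² dx = 0.029448, and ∫ψ*·(−ħ²/2m · ψ'') dx = 0.022864, so ⟨T⟩ = 0.022864 / 0.029448.
⟨T⟩ = 0.77642.

0.776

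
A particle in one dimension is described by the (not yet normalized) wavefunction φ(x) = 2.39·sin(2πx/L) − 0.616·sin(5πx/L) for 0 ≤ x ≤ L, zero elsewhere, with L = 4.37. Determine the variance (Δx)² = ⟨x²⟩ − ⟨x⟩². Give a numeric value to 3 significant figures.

Compute ⟨x⟩ and ⟨x²⟩ separately, then (Δx)² = ⟨x²⟩ − ⟨x⟩².
On 0 ≤ x ≤ L (j ≠ l): ∫sin²(jπx/L) dx = L/2, ∫sin(jπx/L)·sin(lπx/L) dx = 0; diagonal moments ∫x·sin²(jπx/L) dx = L²/4, ∫x²·sin²(jπx/L) dx = L³·(1/6 − 1/(4j²π²)); cross terms ∫x·sin(jπx/L)·sin(lπx/L) dx = 0 for j + l even and −4jlL²/(π²(j² − l²)²) for j + l odd, ∫x²·sin(jπx/L)·sin(lπx/L) dx = (−1)^(j+l)·4jlL³/(π²(j² − l²)²); higher powers the same way via product-to-sum and parts.
Normalization: ∫|φ|² dx = 13.310.
⟨x⟩ = 2.2238 and ⟨x²⟩ = 6.3061.
(Δx)² = 6.3061 − (2.2238)² = 1.3607.

1.36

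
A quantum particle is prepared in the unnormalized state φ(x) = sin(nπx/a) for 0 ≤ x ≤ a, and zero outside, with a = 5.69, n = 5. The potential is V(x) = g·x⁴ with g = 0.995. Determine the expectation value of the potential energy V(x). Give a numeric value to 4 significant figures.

⟨V⟩ = ∫ V(x)·|φ|² dx / ∫|φ|² dx.
With sin²θ = (1 − cos2θ)/2 on 0 ≤ x ≤ a: ∫sin²(nπx/a) dx = a/2, ∫x·sin²(nπx/a) dx = a²/4, ∫x²·sin²(nπx/a) dx = a³·(1/6 − 1/(4n²π²)); higher powers xᵏ the same way, integrating xᵏ·cos(2nπx/a) by parts.
State is unnormalized: ∫|φ|² dx = 2.8450, and ∫φ*·V(x)·φ dx = 581.50, so ⟨V⟩ = 581.50 / 2.8450.
⟨V⟩ = 204.39.

204.4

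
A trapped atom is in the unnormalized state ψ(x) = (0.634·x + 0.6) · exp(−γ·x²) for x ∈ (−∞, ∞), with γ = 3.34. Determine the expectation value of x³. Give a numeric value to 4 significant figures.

0.03278

⟨x³⟩ = ∫ x³·|ψ|² dx / ∫|ψ|² dx (integrals over the domain).
Expand each integrand as polynomial × e^(−2γx²) and use ∫x^(2j)·e^(−2γx²) dx = (2j−1)!!/(4γ)^j · √(π/(2γ)), odd powers → 0; here √(π/(2γ)) = 0.68578.
State is unnormalized: ∫|ψ|² dx = 0.26751, and ∫ψ*·x³·ψ dx = 0.0087693, so ⟨x³⟩ = 0.0087693 / 0.26751.
⟨x³⟩ = 0.032781.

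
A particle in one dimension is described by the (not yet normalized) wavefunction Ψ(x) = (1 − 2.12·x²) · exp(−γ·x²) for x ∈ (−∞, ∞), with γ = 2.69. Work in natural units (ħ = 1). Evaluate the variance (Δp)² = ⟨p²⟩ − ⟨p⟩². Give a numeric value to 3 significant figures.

Compute ⟨p⟩ and ⟨p²⟩ separately; (Δp)² = ⟨p²⟩ − ⟨p⟩².
Expand each integrand as polynomial × e^(−2γx²) and use ∫x^(2j)·e^(−2γx²) dx = (2j−1)!!/(4γ)^j · √(π/(2γ)), odd powers → 0; here √(π/(2γ)) = 0.76416. Differentiate with the product rule, d/dx e^(−γx²) = −2γx·e^(−γx²).
Normalization: ∫|Ψ|² dx = 0.55203.
⟨p⟩ = 0.0000 and ⟨p²⟩ = 6.2028.
(Δp)² = 6.2028 − (0.0000)² = 6.2028.

6.20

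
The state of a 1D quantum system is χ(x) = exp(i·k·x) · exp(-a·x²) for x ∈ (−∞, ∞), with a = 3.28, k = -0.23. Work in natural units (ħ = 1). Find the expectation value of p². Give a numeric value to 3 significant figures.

3.33

p² χ = −ħ² d²χ/dx²; ⟨p²⟩ = −ħ² ∫ χ*·χ'' dx / ∫|χ|² dx.
Gaussian moments: ∫x^(2j)·e^(−2ax²) dx = (2j−1)!!/(4a)^j · √(π/(2a)), odd powers integrate to 0; here √(π/(2a)) = 0.69203. Derivatives: χ′ = (ik − 2ax)·χ, χ″ = ((ik − 2ax)² − 2a)·χ; the odd-in-x pieces drop out.
State is unnormalized: ∫|χ|² dx = 0.69203, and ∫χ*·(−ħ² χ'') dx = 2.3065, so ⟨p²⟩ = 2.3065 / 0.69203.
⟨p²⟩ = 3.3329.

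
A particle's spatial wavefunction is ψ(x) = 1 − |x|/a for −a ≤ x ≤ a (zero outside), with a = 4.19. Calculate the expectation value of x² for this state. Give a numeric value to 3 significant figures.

1.76

⟨x²⟩ = ∫ x²·|ψ|² dx / ∫|ψ|² dx (integrals over the domain).
ψ is even, so ∫ over [−a, a] = 2∫₀ᵃ with ψ = 1 − x/a there: ∫₀ᵃ (1 − x/a)² dx = a/3, ∫₀ᵃ x²(1 − x/a)² dx = a³/30, ∫₀ᵃ x⁴(1 − x/a)² dx = a⁵/105.
State is unnormalized: ∫|ψ|² dx = 2.7933, and ∫ψ*·x²·ψ dx = 4.9040, so ⟨x²⟩ = 4.9040 / 2.7933.
⟨x²⟩ = 1.7556.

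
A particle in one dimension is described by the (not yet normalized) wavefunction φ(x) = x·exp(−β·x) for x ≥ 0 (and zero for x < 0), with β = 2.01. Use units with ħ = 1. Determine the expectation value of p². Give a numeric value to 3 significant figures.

4.04

p² φ = −ħ² d²φ/dx²; ⟨p²⟩ = −ħ² ∫ φ*·φ'' dx / ∫|φ|² dx.
Differentiate x·exp(−β·x) with the product rule; every integrand then reduces to terms xʲ·e^(−2βx) on [0, ∞), with ∫₀^∞ xʲ·e^(−2βx) dx = j!/(2β)^(j+1).
State is unnormalized: ∫|φ|² dx = 0.030786, and ∫φ*·(−ħ² φ'') dx = 0.12438, so ⟨p²⟩ = 0.12438 / 0.030786.
⟨p²⟩ = 4.0401.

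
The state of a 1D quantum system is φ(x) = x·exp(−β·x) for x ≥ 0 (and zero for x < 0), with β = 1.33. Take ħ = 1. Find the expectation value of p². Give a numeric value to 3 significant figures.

p² φ = −ħ² d²φ/dx²; ⟨p²⟩ = −ħ² ∫ φ*·φ'' dx / ∫|φ|² dx.
Differentiate x·exp(−β·x) with the product rule; every integrand then reduces to terms xʲ·e^(−2βx) on [0, ∞), with ∫₀^∞ xʲ·e^(−2βx) dx = j!/(2β)^(j+1).
State is unnormalized: ∫|φ|² dx = 0.10626, and ∫φ*·(−ħ² φ'') dx = 0.18797, so ⟨p²⟩ = 0.18797 / 0.10626.
⟨p²⟩ = 1.7689.

1.77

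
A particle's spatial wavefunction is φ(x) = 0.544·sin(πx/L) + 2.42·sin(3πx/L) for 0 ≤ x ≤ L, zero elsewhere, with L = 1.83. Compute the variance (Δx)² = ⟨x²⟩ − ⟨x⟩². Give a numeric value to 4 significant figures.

0.3074

Compute ⟨x⟩ and ⟨x²⟩ separately, then (Δx)² = ⟨x²⟩ − ⟨x⟩².
On 0 ≤ x ≤ L (j ≠ l): ∫sin²(jπx/L) dx = L/2, ∫sin(jπx/L)·sin(lπx/L) dx = 0; diagonal moments ∫x·sin²(jπx/L) dx = L²/4, ∫x²·sin²(jπx/L) dx = L³·(1/6 − 1/(4j²π²)); cross terms ∫x·sin(jπx/L)·sin(lπx/L) dx = 0 for j + l even and −4jlL²/(π²(j² − l²)²) for j + l odd, ∫x²·sin(jπx/L)·sin(lπx/L) dx = (−1)^(j+l)·4jlL³/(π²(j² − l²)²); higher powers the same way via product-to-sum and parts.
Normalization: ∫|φ|² dx = 5.6294.
⟨x⟩ = 0.91500 and ⟨x²⟩ = 1.1447.
(Δx)² = 1.1447 − (0.91500)² = 0.30743.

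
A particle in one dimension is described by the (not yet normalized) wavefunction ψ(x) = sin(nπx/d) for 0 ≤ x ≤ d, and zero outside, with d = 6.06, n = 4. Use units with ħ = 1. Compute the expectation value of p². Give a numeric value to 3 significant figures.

p² ψ = −ħ² d²ψ/dx²; ⟨p²⟩ = −ħ² ∫ ψ*·ψ'' dx / ∫|ψ|² dx.
d/dx sin(nπx/d) = (nπ/d)·cos(nπx/d) and d²/dx² sin(nπx/d) = −(nπ/d)²·sin(nπx/d); on 0 ≤ x ≤ d, ∫sin²(nπx/d) dx = d/2 and ∫sin(nπx/d)·cos(nπx/d) dx = 0.
State is unnormalized: ∫|ψ|² dx = 3.0300, and ∫ψ*·(−ħ² ψ'') dx = 13.029, so ⟨p²⟩ = 13.029 / 3.0300.
⟨p²⟩ = 4.3001.

4.30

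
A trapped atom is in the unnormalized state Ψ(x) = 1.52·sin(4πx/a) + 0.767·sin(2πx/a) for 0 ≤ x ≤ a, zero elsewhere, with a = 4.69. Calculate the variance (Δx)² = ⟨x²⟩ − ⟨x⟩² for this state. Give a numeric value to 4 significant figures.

Compute ⟨x⟩ and ⟨x²⟩ separately, then (Δx)² = ⟨x²⟩ − ⟨x⟩².
On 0 ≤ x ≤ a (j ≠ l): ∫sin²(jπx/a) dx = a/2, ∫sin(jπx/a)·sin(lπx/a) dx = 0; diagonal moments ∫x·sin²(jπx/a) dx = a²/4, ∫x²·sin²(jπx/a) dx = a³·(1/6 − 1/(4j²π²)); cross terms ∫x·sin(jπx/a)·sin(lπx/a) dx = 0 for j + l even and −4jla²/(π²(j² − l²)²) for j + l odd, ∫x²·sin(jπx/a)·sin(lπx/a) dx = (−1)^(j+l)·4jla³/(π²(j² − l²)²); higher powers the same way via product-to-sum and parts.
Normalization: ∫|Ψ|² dx = 6.7974.
⟨x⟩ = 2.3450 and ⟨x²⟩ = 8.0167.
(Δx)² = 8.0167 − (2.3450)² = 2.5177.

2.518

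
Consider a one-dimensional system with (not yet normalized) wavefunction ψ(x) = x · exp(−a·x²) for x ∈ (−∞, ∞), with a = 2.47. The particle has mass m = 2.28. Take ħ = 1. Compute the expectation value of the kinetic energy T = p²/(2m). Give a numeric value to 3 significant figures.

T = −(ħ²/2m) d²/dx², so ⟨T⟩ = −(ħ²/2m) ∫ ψ*·ψ'' dx / ∫|ψ|² dx; with m = 2.28.
Expand each integrand as polynomial × e^(−2ax²) and use ∫x^(2j)·e^(−2ax²) dx = (2j−1)!!/(4a)^j · √(π/(2a)), odd powers → 0; here √(π/(2a)) = 0.79746. Differentiate with the product rule, d/dx e^(−ax²) = −2ax·e^(−ax²).
State is unnormalized: ∫|ψ|² dx = 0.080715, and ∫ψ*·(−ħ²/2m · ψ'') dx = 0.13116, so ⟨T⟩ = 0.13116 / 0.080715.
⟨T⟩ = 1.6250.

1.63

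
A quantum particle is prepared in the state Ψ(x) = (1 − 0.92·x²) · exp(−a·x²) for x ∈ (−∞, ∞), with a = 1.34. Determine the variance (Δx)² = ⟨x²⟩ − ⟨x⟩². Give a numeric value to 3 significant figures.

Compute ⟨x⟩ and ⟨x²⟩ separately, then (Δx)² = ⟨x²⟩ − ⟨x⟩².
Expand each integrand as polynomial × e^(−2ax²) and use ∫x^(2j)·e^(−2ax²) dx = (2j−1)!!/(4a)^j · √(π/(2a)), odd powers → 0; here √(π/(2a)) = 1.0827.
Normalization: ∫|Ψ|² dx = 0.80672.
⟨x⟩ = 0.0000 and ⟨x²⟩ = 0.10318.
(Δx)² = 0.10318 − (0.0000)² = 0.10318.

0.103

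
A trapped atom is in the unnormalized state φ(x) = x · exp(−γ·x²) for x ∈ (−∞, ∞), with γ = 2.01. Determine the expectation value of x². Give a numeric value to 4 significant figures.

⟨x²⟩ = ∫ x²·|φ|² dx / ∫|φ|² dx (integrals over the domain).
Expand each integrand as polynomial × e^(−2γx²) and use ∫x^(2j)·e^(−2γx²) dx = (2j−1)!!/(4γ)^j · √(π/(2γ)), odd powers → 0; here √(π/(2γ)) = 0.88402.
State is unnormalized: ∫|φ|² dx = 0.10995, and ∫φ*·x²·φ dx = 0.041027, so ⟨x²⟩ = 0.041027 / 0.10995.
⟨x²⟩ = 0.37313.

0.3731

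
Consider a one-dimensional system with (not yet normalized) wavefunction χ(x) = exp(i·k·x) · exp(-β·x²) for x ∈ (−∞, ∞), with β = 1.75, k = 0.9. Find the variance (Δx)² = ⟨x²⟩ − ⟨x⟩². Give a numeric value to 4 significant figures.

Compute ⟨x⟩ and ⟨x²⟩ separately, then (Δx)² = ⟨x²⟩ − ⟨x⟩².
Gaussian moments: ∫x^(2j)·e^(−2βx²) dx = (2j−1)!!/(4β)^j · √(π/(2β)), odd powers integrate to 0; here √(π/(2β)) = 0.94742.
Normalization: ∫|χ|² dx = 0.94742.
⟨x⟩ = 0.0000 and ⟨x²⟩ = 0.14286.
(Δx)² = 0.14286 − (0.0000)² = 0.14286.

0.1429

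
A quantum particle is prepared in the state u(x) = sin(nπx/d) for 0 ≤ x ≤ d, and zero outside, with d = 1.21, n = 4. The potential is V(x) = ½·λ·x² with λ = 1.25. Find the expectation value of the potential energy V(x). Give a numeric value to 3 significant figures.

0.302

⟨V⟩ = ∫ V(x)·|u|² dx / ∫|u|² dx.
With sin²θ = (1 − cos2θ)/2 on 0 ≤ x ≤ d: ∫sin²(nπx/d) dx = d/2, ∫x·sin²(nπx/d) dx = d²/4, ∫x²·sin²(nπx/d) dx = d³·(1/6 − 1/(4n²π²)); higher powers xᵏ the same way, integrating xᵏ·cos(2nπx/d) by parts.
State is unnormalized: ∫|u|² dx = 0.60500, and ∫u*·V(x)·u dx = 0.18278, so ⟨V⟩ = 0.18278 / 0.60500.
⟨V⟩ = 0.30212.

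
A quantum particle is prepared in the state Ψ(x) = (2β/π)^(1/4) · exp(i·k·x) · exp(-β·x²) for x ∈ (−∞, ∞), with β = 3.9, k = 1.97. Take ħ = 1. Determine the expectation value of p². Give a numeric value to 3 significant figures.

p² Ψ = −ħ² d²Ψ/dx²; ⟨p²⟩ = −ħ² ∫ Ψ*·Ψ'' dx.
Gaussian moments: ∫x^(2j)·e^(−2βx²) dx = (2j−1)!!/(4β)^j · √(π/(2β)), odd powers integrate to 0; here √(π/(2β)) = 0.63464. Derivatives: Ψ′ = (ik − 2βx)·Ψ, Ψ″ = ((ik − 2βx)² − 2β)·Ψ; the odd-in-x pieces drop out.
⟨p²⟩ = 7.7809.

7.78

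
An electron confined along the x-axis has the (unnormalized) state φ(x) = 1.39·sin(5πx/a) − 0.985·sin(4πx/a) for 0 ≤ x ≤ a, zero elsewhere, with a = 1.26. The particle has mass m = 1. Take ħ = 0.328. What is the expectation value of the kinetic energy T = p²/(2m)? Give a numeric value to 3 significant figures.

7.35

T = −(ħ²/2m) d²/dx², so ⟨T⟩ = −(ħ²/2m) ∫ φ*·φ'' dx / ∫|φ|² dx; with m = 1.
d²/dx² sin(jπx/a) = −(jπ/a)²·sin(jπx/a); on 0 ≤ x ≤ a, ∫sin²(jπx/a) dx = a/2 and ∫sin(jπx/a)·sin(lπx/a) dx = 0 for j ≠ l, so only diagonal terms survive in ∫|φ|² and ∫φ·φ″; ∫φ·φ′ dx = [φ²/2] between the walls = 0.
State is unnormalized: ∫|φ|² dx = 1.8285, and ∫φ*·(−ħ²/2m · φ'') dx = 13.447, so ⟨T⟩ = 13.447 / 1.8285.
⟨T⟩ = 7.3541.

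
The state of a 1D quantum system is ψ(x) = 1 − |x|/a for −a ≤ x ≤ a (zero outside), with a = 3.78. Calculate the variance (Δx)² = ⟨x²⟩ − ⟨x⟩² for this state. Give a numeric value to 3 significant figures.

Compute ⟨x⟩ and ⟨x²⟩ separately, then (Δx)² = ⟨x²⟩ − ⟨x⟩².
ψ is even, so ∫ over [−a, a] = 2∫₀ᵃ with ψ = 1 − x/a there: ∫₀ᵃ (1 − x/a)² dx = a/3, ∫₀ᵃ x²(1 − x/a)² dx = a³/30, ∫₀ᵃ x⁴(1 − x/a)² dx = a⁵/105.
Normalization: ∫|ψ|² dx = 2.5200.
⟨x⟩ = 0.0000 and ⟨x²⟩ = 1.4288.
(Δx)² = 1.4288 − (0.0000)² = 1.4288.

1.43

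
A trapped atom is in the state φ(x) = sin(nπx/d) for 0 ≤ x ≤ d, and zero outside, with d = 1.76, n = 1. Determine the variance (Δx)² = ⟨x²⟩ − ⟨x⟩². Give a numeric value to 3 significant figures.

Compute ⟨x⟩ and ⟨x²⟩ separately, then (Δx)² = ⟨x²⟩ − ⟨x⟩².
With sin²θ = (1 − cos2θ)/2 on 0 ≤ x ≤ d: ∫sin²(nπx/d) dx = d/2, ∫x·sin²(nπx/d) dx = d²/4, ∫x²·sin²(nπx/d) dx = d³·(1/6 − 1/(4n²π²)); higher powers xᵏ the same way, integrating xᵏ·cos(2nπx/d) by parts.
Normalization: ∫|φ|² dx = 0.88000.
⟨x⟩ = 0.88000 and ⟨x²⟩ = 0.87561.
(Δx)² = 0.87561 − (0.88000)² = 0.10121.

0.101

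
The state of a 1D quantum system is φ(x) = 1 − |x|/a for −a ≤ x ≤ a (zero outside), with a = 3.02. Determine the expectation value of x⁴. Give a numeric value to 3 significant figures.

2.38

⟨x⁴⟩ = ∫ x⁴·|φ|² dx / ∫|φ|² dx (integrals over the domain).
φ is even, so ∫ over [−a, a] = 2∫₀ᵃ with φ = 1 − x/a there: ∫₀ᵃ (1 − x/a)² dx = a/3, ∫₀ᵃ x²(1 − x/a)² dx = a³/30, ∫₀ᵃ x⁴(1 − x/a)² dx = a⁵/105.
State is unnormalized: ∫|φ|² dx = 2.0133, and ∫φ*·x⁴·φ dx = 4.7849, so ⟨x⁴⟩ = 4.7849 / 2.0133.
⟨x⁴⟩ = 2.3766.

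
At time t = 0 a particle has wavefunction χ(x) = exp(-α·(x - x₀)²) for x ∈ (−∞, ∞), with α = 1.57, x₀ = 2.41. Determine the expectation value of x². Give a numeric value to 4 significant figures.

⟨x²⟩ = ∫ x²·|χ|² dx / ∫|χ|² dx (integrals over the domain).
Gaussian moments (u = x − x₀): ∫u^(2j)·e^(−2αu²) du = (2j−1)!!/(4α)^j · √(π/(2α)), odd powers integrate to 0; here √(π/(2α)) = 1.0003.
State is unnormalized: ∫|χ|² dx = 1.0003, and ∫χ*·x²·χ dx = 5.9688, so ⟨x²⟩ = 5.9688 / 1.0003.
⟨x²⟩ = 5.9673.

5.967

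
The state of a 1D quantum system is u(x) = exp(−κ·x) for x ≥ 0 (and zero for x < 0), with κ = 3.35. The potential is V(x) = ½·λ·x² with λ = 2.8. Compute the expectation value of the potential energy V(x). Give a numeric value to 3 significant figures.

⟨V⟩ = ∫ V(x)·|u|² dx / ∫|u|² dx.
Every integrand reduces to terms xʲ·e^(−2κx) on [0, ∞); use ∫₀^∞ xʲ·e^(−2κx) dx = j!/(2κ)^(j+1).
State is unnormalized: ∫|u|² dx = 0.14925, and ∫u*·V(x)·u dx = 0.0093097, so ⟨V⟩ = 0.0093097 / 0.14925.
⟨V⟩ = 0.062375.

0.0624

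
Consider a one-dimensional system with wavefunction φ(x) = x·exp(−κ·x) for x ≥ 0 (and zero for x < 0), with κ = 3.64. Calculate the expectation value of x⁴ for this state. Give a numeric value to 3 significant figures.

0.128

⟨x⁴⟩ = ∫ x⁴·|φ|² dx / ∫|φ|² dx (integrals over the domain).
Every integrand reduces to terms xʲ·e^(−2κx) on [0, ∞); use ∫₀^∞ xʲ·e^(−2κx) dx = j!/(2κ)^(j+1).
State is unnormalized: ∫|φ|² dx = 0.0051837, and ∫φ*·x⁴·φ dx = 0.00066437, so ⟨x⁴⟩ = 0.00066437 / 0.0051837.
⟨x⁴⟩ = 0.12817.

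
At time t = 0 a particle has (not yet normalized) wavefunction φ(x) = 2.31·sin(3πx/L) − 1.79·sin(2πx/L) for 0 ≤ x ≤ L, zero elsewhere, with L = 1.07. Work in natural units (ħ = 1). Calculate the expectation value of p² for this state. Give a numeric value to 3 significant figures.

61.4

p² φ = −ħ² d²φ/dx²; ⟨p²⟩ = −ħ² ∫ φ*·φ'' dx / ∫|φ|² dx.
d²/dx² sin(jπx/L) = −(jπ/L)²·sin(jπx/L); on 0 ≤ x ≤ L, ∫sin²(jπx/L) dx = L/2 and ∫sin(jπx/L)·sin(lπx/L) dx = 0 for j ≠ l, so only diagonal terms survive in ∫|φ|² and ∫φ·φ″; ∫φ·φ′ dx = [φ²/2] between the walls = 0.
State is unnormalized: ∫|φ|² dx = 4.5690, and ∫φ*·(−ħ² φ'') dx = 280.60, so ⟨p²⟩ = 280.60 / 4.5690.
⟨p²⟩ = 61.413.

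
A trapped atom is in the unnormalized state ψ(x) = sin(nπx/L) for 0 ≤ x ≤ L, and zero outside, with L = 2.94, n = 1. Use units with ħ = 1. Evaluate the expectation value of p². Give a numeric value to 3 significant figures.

p² ψ = −ħ² d²ψ/dx²; ⟨p²⟩ = −ħ² ∫ ψ*·ψ'' dx / ∫|ψ|² dx.
d/dx sin(nπx/L) = (nπ/L)·cos(nπx/L) and d²/dx² sin(nπx/L) = −(nπ/L)²·sin(nπx/L); on 0 ≤ x ≤ L, ∫sin²(nπx/L) dx = L/2 and ∫sin(nπx/L)·cos(nπx/L) dx = 0.
State is unnormalized: ∫|ψ|² dx = 1.4700, and ∫ψ*·(−ħ² ψ'') dx = 1.6785, so ⟨p²⟩ = 1.6785 / 1.4700.
⟨p²⟩ = 1.1418.

1.14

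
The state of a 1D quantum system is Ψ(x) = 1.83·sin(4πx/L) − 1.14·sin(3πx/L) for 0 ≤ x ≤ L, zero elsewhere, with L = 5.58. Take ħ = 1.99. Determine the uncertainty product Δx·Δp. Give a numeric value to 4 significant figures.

5.118

Δx = √(⟨x²⟩−⟨x⟩²), Δp = √(⟨p²⟩−⟨p⟩²).
On 0 ≤ x ≤ L (j ≠ l): ∫sin²(jπx/L) dx = L/2, ∫sin(jπx/L)·sin(lπx/L) dx = 0; diagonal moments ∫x·sin²(jπx/L) dx = L²/4, ∫x²·sin²(jπx/L) dx = L³·(1/6 − 1/(4j²π²)); cross terms ∫x·sin(jπx/L)·sin(lπx/L) dx = 0 for j + l even and −4jlL²/(π²(j² − l²)²) for j + l odd, ∫x²·sin(jπx/L)·sin(lπx/L) dx = (−1)^(j+l)·4jlL³/(π²(j² − l²)²); higher powers the same way via product-to-sum and parts. d²/dx² sin(jπx/L) = −(jπ/L)²·sin(jπx/L); on 0 ≤ x ≤ L, ∫sin²(jπx/L) dx = L/2 and ∫sin(jπx/L)·sin(lπx/L) dx = 0 for j ≠ l, so only diagonal terms survive in ∫|Ψ|² and ∫Ψ·Ψ″; ∫Ψ·Ψ′ dx = [Ψ²/2] between the walls = 0.
Normalization: ∫|Ψ|² dx = 12.969.
⟨x⟩ = 3.7842, ⟨x²⟩ = 15.807 ⇒ Δx = 1.2191.
⟨p⟩ = 0.0000, ⟨p²⟩ = 17.628 ⇒ Δp = 4.1985.
Δx·Δp = 5.1184.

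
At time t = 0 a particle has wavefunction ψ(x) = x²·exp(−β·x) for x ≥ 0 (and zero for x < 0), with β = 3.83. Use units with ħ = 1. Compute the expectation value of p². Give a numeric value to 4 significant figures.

4.890

p² ψ = −ħ² d²ψ/dx²; ⟨p²⟩ = −ħ² ∫ ψ*·ψ'' dx / ∫|ψ|² dx.
Differentiate x²·exp(−β·x) with the product rule; every integrand then reduces to terms xʲ·e^(−2βx) on [0, ∞), with ∫₀^∞ xʲ·e^(−2βx) dx = j!/(2β)^(j+1).
State is unnormalized: ∫|ψ|² dx = 0.00091005, and ∫ψ*·(−ħ² ψ'') dx = 0.0044498, so ⟨p²⟩ = 0.0044498 / 0.00091005.
⟨p²⟩ = 4.8896.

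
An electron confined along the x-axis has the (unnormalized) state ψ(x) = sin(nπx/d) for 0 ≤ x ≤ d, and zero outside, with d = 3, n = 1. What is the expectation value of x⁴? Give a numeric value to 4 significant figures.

⟨x⁴⟩ = ∫ x⁴·|ψ|² dx / ∫|ψ|² dx (integrals over the domain).
With sin²θ = (1 − cos2θ)/2 on 0 ≤ x ≤ d: ∫sin²(nπx/d) dx = d/2, ∫x·sin²(nπx/d) dx = d²/4, ∫x²·sin²(nπx/d) dx = d³·(1/6 − 1/(4n²π²)); higher powers xᵏ the same way, integrating xᵏ·cos(2nπx/d) by parts.
State is unnormalized: ∫|ψ|² dx = 1.5000, and ∫ψ*·x⁴·ψ dx = 13.860, so ⟨x⁴⟩ = 13.860 / 1.5000.
⟨x⁴⟩ = 9.2403.

9.240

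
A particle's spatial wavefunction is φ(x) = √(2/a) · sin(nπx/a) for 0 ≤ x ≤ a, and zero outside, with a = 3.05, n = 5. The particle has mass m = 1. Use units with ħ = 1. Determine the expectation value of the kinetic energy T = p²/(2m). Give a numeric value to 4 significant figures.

T = −(ħ²/2m) d²/dx², so ⟨T⟩ = −(ħ²/2m) ∫ φ*·φ'' dx; with m = 1.
d/dx sin(nπx/a) = (nπ/a)·cos(nπx/a) and d²/dx² sin(nπx/a) = −(nπ/a)²·sin(nπx/a); on 0 ≤ x ≤ a, ∫sin²(nπx/a) dx = a/2 and ∫sin(nπx/a)·cos(nπx/a) dx = 0.
⟨T⟩ = 13.262.

13.26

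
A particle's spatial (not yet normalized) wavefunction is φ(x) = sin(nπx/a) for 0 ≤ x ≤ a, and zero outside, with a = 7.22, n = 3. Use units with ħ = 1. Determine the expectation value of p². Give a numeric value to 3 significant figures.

p² φ = −ħ² d²φ/dx²; ⟨p²⟩ = −ħ² ∫ φ*·φ'' dx / ∫|φ|² dx.
d/dx sin(nπx/a) = (nπ/a)·cos(nπx/a) and d²/dx² sin(nπx/a) = −(nπ/a)²·sin(nπx/a); on 0 ≤ x ≤ a, ∫sin²(nπx/a) dx = a/2 and ∫sin(nπx/a)·cos(nπx/a) dx = 0.
State is unnormalized: ∫|φ|² dx = 3.6100, and ∫φ*·(−ħ² φ'') dx = 6.1514, so ⟨p²⟩ = 6.1514 / 3.6100.
⟨p²⟩ = 1.7040.

1.70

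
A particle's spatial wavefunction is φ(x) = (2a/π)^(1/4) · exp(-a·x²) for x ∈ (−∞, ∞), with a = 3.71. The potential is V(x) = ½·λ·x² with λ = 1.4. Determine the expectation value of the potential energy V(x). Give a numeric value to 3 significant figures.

⟨V⟩ = ∫ V(x)·|φ|² dx.
Gaussian moments: ∫x^(2j)·e^(−2ax²) dx = (2j−1)!!/(4a)^j · √(π/(2a)), odd powers integrate to 0; here √(π/(2a)) = 0.65069.
⟨V⟩ = 0.047170.

0.0472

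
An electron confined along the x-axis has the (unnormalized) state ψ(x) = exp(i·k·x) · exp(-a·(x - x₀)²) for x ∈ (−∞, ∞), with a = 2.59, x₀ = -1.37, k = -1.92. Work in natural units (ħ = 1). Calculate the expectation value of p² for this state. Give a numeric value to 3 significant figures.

p² ψ = −ħ² d²ψ/dx²; ⟨p²⟩ = −ħ² ∫ ψ*·ψ'' dx / ∫|ψ|² dx.
Gaussian moments (u = x − x₀): ∫u^(2j)·e^(−2au²) du = (2j−1)!!/(4a)^j · √(π/(2a)), odd powers integrate to 0; here √(π/(2a)) = 0.77877. Derivatives: ψ′ = (ik − 2au)·ψ, ψ″ = ((ik − 2au)² − 2a)·ψ; the odd-in-u pieces drop out.
State is unnormalized: ∫|ψ|² dx = 0.77877, and ∫ψ*·(−ħ² ψ'') dx = 4.8879, so ⟨p²⟩ = 4.8879 / 0.77877.
⟨p²⟩ = 6.2764.

6.28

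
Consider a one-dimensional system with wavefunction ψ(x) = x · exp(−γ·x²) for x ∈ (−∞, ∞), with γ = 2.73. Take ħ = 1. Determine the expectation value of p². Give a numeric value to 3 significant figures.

p² ψ = −ħ² d²ψ/dx²; ⟨p²⟩ = −ħ² ∫ ψ*·ψ'' dx / ∫|ψ|² dx.
Expand each integrand as polynomial × e^(−2γx²) and use ∫x^(2j)·e^(−2γx²) dx = (2j−1)!!/(4γ)^j · √(π/(2γ)), odd powers → 0; here √(π/(2γ)) = 0.75854. Differentiate with the product rule, d/dx e^(−γx²) = −2γx·e^(−γx²).
State is unnormalized: ∫|ψ|² dx = 0.069463, and ∫ψ*·(−ħ² ψ'') dx = 0.56891, so ⟨p²⟩ = 0.56891 / 0.069463.
⟨p²⟩ = 8.1900.

8.19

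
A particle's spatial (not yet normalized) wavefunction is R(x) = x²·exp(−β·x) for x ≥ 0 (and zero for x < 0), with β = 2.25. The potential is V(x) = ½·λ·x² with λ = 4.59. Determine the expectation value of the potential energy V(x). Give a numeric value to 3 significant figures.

⟨V⟩ = ∫ V(x)·|R|² dx / ∫|R|² dx.
Every integrand reduces to terms xʲ·e^(−2βx) on [0, ∞); use ∫₀^∞ xʲ·e^(−2βx) dx = j!/(2β)^(j+1).
State is unnormalized: ∫|R|² dx = 0.013006, and ∫R*·V(x)·R dx = 0.044221, so ⟨V⟩ = 0.044221 / 0.013006.
⟨V⟩ = 3.4000.

3.40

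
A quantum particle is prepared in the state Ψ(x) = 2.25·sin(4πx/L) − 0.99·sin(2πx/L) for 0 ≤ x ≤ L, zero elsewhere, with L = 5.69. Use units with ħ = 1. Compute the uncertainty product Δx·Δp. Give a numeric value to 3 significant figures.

2.51

Δx = √(⟨x²⟩−⟨x⟩²), Δp = √(⟨p²⟩−⟨p⟩²).
On 0 ≤ x ≤ L (j ≠ l): ∫sin²(jπx/L) dx = L/2, ∫sin(jπx/L)·sin(lπx/L) dx = 0; diagonal moments ∫x·sin²(jπx/L) dx = L²/4, ∫x²·sin²(jπx/L) dx = L³·(1/6 − 1/(4j²π²)); cross terms ∫x·sin(jπx/L)·sin(lπx/L) dx = 0 for j + l even and −4jlL²/(π²(j² − l²)²) for j + l odd, ∫x²·sin(jπx/L)·sin(lπx/L) dx = (−1)^(j+l)·4jlL³/(π²(j² − l²)²); higher powers the same way via product-to-sum and parts. d²/dx² sin(jπx/L) = −(jπ/L)²·sin(jπx/L); on 0 ≤ x ≤ L, ∫sin²(jπx/L) dx = L/2 and ∫sin(jπx/L)·sin(lπx/L) dx = 0 for j ≠ l, so only diagonal terms survive in ∫|Ψ|² and ∫Ψ·Ψ″; ∫Ψ·Ψ′ dx = [Ψ²/2] between the walls = 0.
Normalization: ∫|Ψ|² dx = 17.191.
⟨x⟩ = 2.8450, ⟨x²⟩ = 9.5647 ⇒ Δx = 1.2127.
⟨p⟩ = 0.0000, ⟨p²⟩ = 4.2841 ⇒ Δp = 2.0698.
Δx·Δp = 2.5101.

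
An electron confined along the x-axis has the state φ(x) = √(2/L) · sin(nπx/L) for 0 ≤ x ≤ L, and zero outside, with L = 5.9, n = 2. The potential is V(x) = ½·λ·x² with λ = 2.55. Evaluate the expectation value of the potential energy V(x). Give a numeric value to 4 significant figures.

14.23

⟨V⟩ = ∫ V(x)·|φ|² dx.
With sin²θ = (1 − cos2θ)/2 on 0 ≤ x ≤ L: ∫sin²(nπx/L) dx = L/2, ∫x·sin²(nπx/L) dx = L²/4, ∫x²·sin²(nπx/L) dx = L³·(1/6 − 1/(4n²π²)); higher powers xᵏ the same way, integrating xᵏ·cos(2nπx/L) by parts.
⟨V⟩ = 14.232.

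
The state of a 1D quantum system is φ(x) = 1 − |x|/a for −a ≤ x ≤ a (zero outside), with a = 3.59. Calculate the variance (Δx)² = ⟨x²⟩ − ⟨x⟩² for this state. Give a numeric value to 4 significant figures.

1.289

Compute ⟨x⟩ and ⟨x²⟩ separately, then (Δx)² = ⟨x²⟩ − ⟨x⟩².
φ is even, so ∫ over [−a, a] = 2∫₀ᵃ with φ = 1 − x/a there: ∫₀ᵃ (1 − x/a)² dx = a/3, ∫₀ᵃ x²(1 − x/a)² dx = a³/30, ∫₀ᵃ x⁴(1 − x/a)² dx = a⁵/105.
Normalization: ∫|φ|² dx = 2.3933.
⟨x⟩ = 0.0000 and ⟨x²⟩ = 1.2888.
(Δx)² = 1.2888 − (0.0000)² = 1.2888.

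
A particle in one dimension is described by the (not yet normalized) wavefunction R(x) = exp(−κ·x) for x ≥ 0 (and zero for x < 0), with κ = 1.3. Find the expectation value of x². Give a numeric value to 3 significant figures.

0.296

⟨x²⟩ = ∫ x²·|R|² dx / ∫|R|² dx (integrals over the domain).
Every integrand reduces to terms xʲ·e^(−2κx) on [0, ∞); use ∫₀^∞ xʲ·e^(−2κx) dx = j!/(2κ)^(j+1).
State is unnormalized: ∫|R|² dx = 0.38462, and ∫R*·x²·R dx = 0.11379, so ⟨x²⟩ = 0.11379 / 0.38462.
⟨x²⟩ = 0.29586.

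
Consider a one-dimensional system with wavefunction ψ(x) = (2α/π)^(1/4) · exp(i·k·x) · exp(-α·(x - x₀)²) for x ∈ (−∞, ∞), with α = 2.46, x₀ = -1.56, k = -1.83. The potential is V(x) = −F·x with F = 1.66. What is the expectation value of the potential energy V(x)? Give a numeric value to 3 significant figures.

⟨V⟩ = ∫ V(x)·|ψ|² dx.
Gaussian moments (u = x − x₀): ∫u^(2j)·e^(−2αu²) du = (2j−1)!!/(4α)^j · √(π/(2α)), odd powers integrate to 0; here √(π/(2α)) = 0.79908.
⟨V⟩ = 2.5896.

2.59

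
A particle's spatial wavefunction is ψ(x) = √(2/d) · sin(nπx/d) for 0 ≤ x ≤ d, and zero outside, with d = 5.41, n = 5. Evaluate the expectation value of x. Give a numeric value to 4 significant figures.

⟨x⟩ = ∫ x·|ψ|² dx (integrals over the domain).
With sin²θ = (1 − cos2θ)/2 on 0 ≤ x ≤ d: ∫sin²(nπx/d) dx = d/2, ∫x·sin²(nπx/d) dx = d²/4, ∫x²·sin²(nπx/d) dx = d³·(1/6 − 1/(4n²π²)); higher powers xᵏ the same way, integrating xᵏ·cos(2nπx/d) by parts.
⟨x⟩ = 2.7050.

2.705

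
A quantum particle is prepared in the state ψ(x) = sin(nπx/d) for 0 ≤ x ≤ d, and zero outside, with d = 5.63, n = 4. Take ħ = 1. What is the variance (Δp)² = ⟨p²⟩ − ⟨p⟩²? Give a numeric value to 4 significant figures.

Compute ⟨p⟩ and ⟨p²⟩ separately; (Δp)² = ⟨p²⟩ − ⟨p⟩².
d/dx sin(nπx/d) = (nπ/d)·cos(nπx/d) and d²/dx² sin(nπx/d) = −(nπ/d)²·sin(nπx/d); on 0 ≤ x ≤ d, ∫sin²(nπx/d) dx = d/2 and ∫sin(nπx/d)·cos(nπx/d) dx = 0.
Normalization: ∫|ψ|² dx = 2.8150.
⟨p⟩ = 0.0000 and ⟨p²⟩ = 4.9820.
(Δp)² = 4.9820 − (0.0000)² = 4.9820.

4.982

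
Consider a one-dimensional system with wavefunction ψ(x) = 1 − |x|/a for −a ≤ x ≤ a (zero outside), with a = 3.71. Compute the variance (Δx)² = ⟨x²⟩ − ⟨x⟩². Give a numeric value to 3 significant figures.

Compute ⟨x⟩ and ⟨x²⟩ separately, then (Δx)² = ⟨x²⟩ − ⟨x⟩².
ψ is even, so ∫ over [−a, a] = 2∫₀ᵃ with ψ = 1 − x/a there: ∫₀ᵃ (1 − x/a)² dx = a/3, ∫₀ᵃ x²(1 − x/a)² dx = a³/30, ∫₀ᵃ x⁴(1 − x/a)² dx = a⁵/105.
Normalization: ∫|ψ|² dx = 2.4733.
⟨x⟩ = 0.0000 and ⟨x²⟩ = 1.3764.
(Δx)² = 1.3764 − (0.0000)² = 1.3764.

1.38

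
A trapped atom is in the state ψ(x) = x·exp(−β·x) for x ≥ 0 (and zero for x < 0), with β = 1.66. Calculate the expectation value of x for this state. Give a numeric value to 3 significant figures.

0.904

⟨x⟩ = ∫ x·|ψ|² dx / ∫|ψ|² dx (integrals over the domain).
Every integrand reduces to terms xʲ·e^(−2βx) on [0, ∞); use ∫₀^∞ xʲ·e^(−2βx) dx = j!/(2β)^(j+1).
State is unnormalized: ∫|ψ|² dx = 0.054653, and ∫ψ*·x·ψ dx = 0.049385, so ⟨x⟩ = 0.049385 / 0.054653.
⟨x⟩ = 0.90361.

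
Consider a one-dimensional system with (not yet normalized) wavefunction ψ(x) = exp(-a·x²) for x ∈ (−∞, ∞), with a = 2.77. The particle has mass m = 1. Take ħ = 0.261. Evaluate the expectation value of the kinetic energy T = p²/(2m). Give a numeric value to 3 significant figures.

T = −(ħ²/2m) d²/dx², so ⟨T⟩ = −(ħ²/2m) ∫ ψ*·ψ'' dx / ∫|ψ|² dx; with m = 1.
Gaussian moments: ∫x^(2j)·e^(−2ax²) dx = (2j−1)!!/(4a)^j · √(π/(2a)), odd powers integrate to 0; here √(π/(2a)) = 0.75304. Derivatives: d/dx e^(−ax²) = −2ax·e^(−ax²), d²/dx² e^(−ax²) = (4a²x² − 2a)·e^(−ax²).
State is unnormalized: ∫|ψ|² dx = 0.75304, and ∫ψ*·(−ħ²/2m · ψ'') dx = 0.071048, so ⟨T⟩ = 0.071048 / 0.75304.
⟨T⟩ = 0.094348.

0.0943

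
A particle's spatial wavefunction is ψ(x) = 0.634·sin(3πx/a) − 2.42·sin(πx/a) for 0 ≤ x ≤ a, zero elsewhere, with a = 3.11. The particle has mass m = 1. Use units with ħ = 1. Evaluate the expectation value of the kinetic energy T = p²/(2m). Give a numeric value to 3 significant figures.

T = −(ħ²/2m) d²/dx², so ⟨T⟩ = −(ħ²/2m) ∫ ψ*·ψ'' dx / ∫|ψ|² dx; with m = 1.
d²/dx² sin(jπx/a) = −(jπ/a)²·sin(jπx/a); on 0 ≤ x ≤ a, ∫sin²(jπx/a) dx = a/2 and ∫sin(jπx/a)·sin(lπx/a) dx = 0 for j ≠ l, so only diagonal terms survive in ∫|ψ|² and ∫ψ·ψ″; ∫ψ·ψ′ dx = [ψ²/2] between the walls = 0.
State is unnormalized: ∫|ψ|² dx = 9.7317, and ∫ψ*·(−ħ²/2m · ψ'') dx = 7.5165, so ⟨T⟩ = 7.5165 / 9.7317.
⟨T⟩ = 0.77236.

0.772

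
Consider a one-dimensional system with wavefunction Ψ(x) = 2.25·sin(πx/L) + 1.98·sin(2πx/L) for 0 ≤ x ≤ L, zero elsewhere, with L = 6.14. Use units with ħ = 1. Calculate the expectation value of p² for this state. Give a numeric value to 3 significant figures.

0.605

p² Ψ = −ħ² d²Ψ/dx²; ⟨p²⟩ = −ħ² ∫ Ψ*·Ψ'' dx / ∫|Ψ|² dx.
d²/dx² sin(jπx/L) = −(jπ/L)²·sin(jπx/L); on 0 ≤ x ≤ L, ∫sin²(jπx/L) dx = L/2 and ∫sin(jπx/L)·sin(lπx/L) dx = 0 for j ≠ l, so only diagonal terms survive in ∫|Ψ|² and ∫Ψ·Ψ″; ∫Ψ·Ψ′ dx = [Ψ²/2] between the walls = 0.
State is unnormalized: ∫|Ψ|² dx = 27.578, and ∫Ψ*·(−ħ² Ψ'') dx = 16.672, so ⟨p²⟩ = 16.672 / 27.578.
⟨p²⟩ = 0.60456.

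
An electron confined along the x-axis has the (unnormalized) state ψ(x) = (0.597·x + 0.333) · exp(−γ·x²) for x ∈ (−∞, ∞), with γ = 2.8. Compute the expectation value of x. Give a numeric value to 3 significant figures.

0.249

⟨x⟩ = ∫ x·|ψ|² dx / ∫|ψ|² dx (integrals over the domain).
Expand each integrand as polynomial × e^(−2γx²) and use ∫x^(2j)·e^(−2γx²) dx = (2j−1)!!/(4γ)^j · √(π/(2γ)), odd powers → 0; here √(π/(2γ)) = 0.74900.
State is unnormalized: ∫|ψ|² dx = 0.10689, and ∫ψ*·x·ψ dx = 0.026590, so ⟨x⟩ = 0.026590 / 0.10689.
⟨x⟩ = 0.24876.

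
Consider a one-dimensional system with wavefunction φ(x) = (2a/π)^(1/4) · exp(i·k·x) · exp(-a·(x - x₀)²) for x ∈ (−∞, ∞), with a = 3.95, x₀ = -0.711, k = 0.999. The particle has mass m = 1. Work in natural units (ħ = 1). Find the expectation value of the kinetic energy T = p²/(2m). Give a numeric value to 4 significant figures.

2.474

T = −(ħ²/2m) d²/dx², so ⟨T⟩ = −(ħ²/2m) ∫ φ*·φ'' dx; with m = 1.
Gaussian moments (u = x − x₀): ∫u^(2j)·e^(−2au²) du = (2j−1)!!/(4a)^j · √(π/(2a)), odd powers integrate to 0; here √(π/(2a)) = 0.63061. Derivatives: φ′ = (ik − 2au)·φ, φ″ = ((ik − 2au)² − 2a)·φ; the odd-in-u pieces drop out.
⟨T⟩ = 2.4740.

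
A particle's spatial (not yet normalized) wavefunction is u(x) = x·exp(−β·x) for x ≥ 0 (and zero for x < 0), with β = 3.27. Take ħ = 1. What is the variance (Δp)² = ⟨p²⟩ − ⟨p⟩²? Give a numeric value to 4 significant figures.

Compute ⟨p⟩ and ⟨p²⟩ separately; (Δp)² = ⟨p²⟩ − ⟨p⟩².
Differentiate x·exp(−β·x) with the product rule; every integrand then reduces to terms xʲ·e^(−2βx) on [0, ∞), with ∫₀^∞ xʲ·e^(−2βx) dx = j!/(2β)^(j+1).
Normalization: ∫|u|² dx = 0.0071498.
⟨p⟩ = 0.0000 and ⟨p²⟩ = 10.693.
(Δp)² = 10.693 − (0.0000)² = 10.693.

10.69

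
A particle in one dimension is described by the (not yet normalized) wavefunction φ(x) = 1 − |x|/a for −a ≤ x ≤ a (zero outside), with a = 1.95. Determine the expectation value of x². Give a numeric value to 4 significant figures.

⟨x²⟩ = ∫ x²·|φ|² dx / ∫|φ|² dx (integrals over the domain).
φ is even, so ∫ over [−a, a] = 2∫₀ᵃ with φ = 1 − x/a there: ∫₀ᵃ (1 − x/a)² dx = a/3, ∫₀ᵃ x²(1 − x/a)² dx = a³/30, ∫₀ᵃ x⁴(1 − x/a)² dx = a⁵/105.
State is unnormalized: ∫|φ|² dx = 1.3000, and ∫φ*·x²·φ dx = 0.49433, so ⟨x²⟩ = 0.49433 / 1.3000.
⟨x²⟩ = 0.38025.

0.3803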